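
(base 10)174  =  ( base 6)450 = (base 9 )213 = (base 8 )256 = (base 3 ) 20110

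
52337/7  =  52337/7 = 7476.71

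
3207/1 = 3207 = 3207.00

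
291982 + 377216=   669198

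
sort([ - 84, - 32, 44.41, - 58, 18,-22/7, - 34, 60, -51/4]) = [  -  84, - 58, - 34, - 32 , - 51/4, - 22/7, 18, 44.41 , 60]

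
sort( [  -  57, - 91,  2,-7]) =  [ - 91, - 57, - 7,2] 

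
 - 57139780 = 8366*( - 6830 )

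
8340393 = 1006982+7333411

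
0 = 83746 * 0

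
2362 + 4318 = 6680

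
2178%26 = 20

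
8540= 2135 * 4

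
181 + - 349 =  - 168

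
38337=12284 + 26053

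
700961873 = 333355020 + 367606853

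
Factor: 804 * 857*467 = 321776076 = 2^2*3^1*67^1*467^1*857^1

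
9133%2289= 2266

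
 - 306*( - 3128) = 957168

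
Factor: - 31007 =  - 101^1*307^1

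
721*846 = 609966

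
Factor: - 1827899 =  - 29^1*63031^1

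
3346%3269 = 77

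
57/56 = 57/56 = 1.02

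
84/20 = 4 + 1/5 = 4.20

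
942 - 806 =136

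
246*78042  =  19198332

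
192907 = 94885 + 98022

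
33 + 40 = 73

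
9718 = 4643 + 5075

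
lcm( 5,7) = 35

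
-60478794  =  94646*(  -  639 )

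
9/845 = 9/845 = 0.01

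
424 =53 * 8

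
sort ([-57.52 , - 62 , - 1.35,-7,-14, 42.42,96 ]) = [ - 62, - 57.52, - 14, - 7,  -  1.35, 42.42, 96]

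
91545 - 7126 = 84419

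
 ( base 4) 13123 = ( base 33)ED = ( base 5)3400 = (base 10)475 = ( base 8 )733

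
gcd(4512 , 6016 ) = 1504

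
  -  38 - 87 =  - 125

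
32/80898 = 16/40449 = 0.00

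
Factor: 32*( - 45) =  - 1440 = - 2^5 *3^2*5^1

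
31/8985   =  31/8985 = 0.00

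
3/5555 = 3/5555 = 0.00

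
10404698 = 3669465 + 6735233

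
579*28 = 16212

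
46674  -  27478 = 19196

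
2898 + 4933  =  7831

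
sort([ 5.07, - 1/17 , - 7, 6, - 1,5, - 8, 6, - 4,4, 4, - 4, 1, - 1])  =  [ - 8, - 7, - 4, - 4, - 1, - 1, - 1/17,1, 4,4,5, 5.07, 6,  6 ] 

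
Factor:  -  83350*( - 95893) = 2^1 * 5^2*7^2*19^1*103^1 * 1667^1 =7992681550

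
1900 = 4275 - 2375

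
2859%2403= 456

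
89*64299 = 5722611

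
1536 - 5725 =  - 4189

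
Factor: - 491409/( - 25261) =3^2*25261^( - 1)*54601^1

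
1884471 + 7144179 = 9028650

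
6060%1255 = 1040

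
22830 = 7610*3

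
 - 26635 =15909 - 42544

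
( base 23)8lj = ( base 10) 4734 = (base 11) 3614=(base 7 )16542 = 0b1001001111110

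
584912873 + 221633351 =806546224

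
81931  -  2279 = 79652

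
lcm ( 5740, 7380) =51660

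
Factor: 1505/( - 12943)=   -  5^1 * 43^( - 1) = - 5/43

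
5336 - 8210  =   - 2874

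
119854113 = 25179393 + 94674720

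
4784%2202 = 380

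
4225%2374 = 1851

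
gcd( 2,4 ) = 2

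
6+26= 32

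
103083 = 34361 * 3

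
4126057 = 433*9529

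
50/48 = 25/24 = 1.04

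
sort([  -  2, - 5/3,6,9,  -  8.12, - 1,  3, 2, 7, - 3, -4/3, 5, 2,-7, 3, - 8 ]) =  [  -  8.12, - 8,- 7, - 3,-2,-5/3, - 4/3,- 1, 2,  2, 3,3, 5,6, 7,9]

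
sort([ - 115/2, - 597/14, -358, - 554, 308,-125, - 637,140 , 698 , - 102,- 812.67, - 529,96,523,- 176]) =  [ - 812.67, - 637, - 554, - 529,  -  358,-176, - 125,  -  102,- 115/2, - 597/14 , 96,140,  308,523,698]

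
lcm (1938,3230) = 9690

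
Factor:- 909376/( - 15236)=17488/293=2^4*293^( - 1)*1093^1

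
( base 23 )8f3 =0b1000111100100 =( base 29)5CR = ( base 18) E28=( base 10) 4580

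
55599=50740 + 4859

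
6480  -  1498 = 4982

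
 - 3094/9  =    -  344+2/9 = - 343.78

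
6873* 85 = 584205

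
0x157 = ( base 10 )343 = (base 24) e7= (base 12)247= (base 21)g7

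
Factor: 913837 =97^1*9421^1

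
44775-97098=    - 52323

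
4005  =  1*4005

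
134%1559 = 134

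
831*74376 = 61806456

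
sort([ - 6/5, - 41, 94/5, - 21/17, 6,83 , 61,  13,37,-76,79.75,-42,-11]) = [-76,-42,- 41, - 11,-21/17,-6/5,  6,13,94/5,37,61, 79.75  ,  83] 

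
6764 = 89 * 76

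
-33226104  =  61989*( - 536 ) 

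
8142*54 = 439668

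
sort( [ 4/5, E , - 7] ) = [ - 7,4/5,  E]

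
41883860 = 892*46955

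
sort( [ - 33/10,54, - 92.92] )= [ - 92.92, - 33/10,54]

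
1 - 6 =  - 5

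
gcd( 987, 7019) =1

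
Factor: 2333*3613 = 8429129 = 2333^1*3613^1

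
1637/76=1637/76  =  21.54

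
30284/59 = 513 + 17/59 = 513.29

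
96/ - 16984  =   - 12/2123 = - 0.01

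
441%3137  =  441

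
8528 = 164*52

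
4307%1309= 380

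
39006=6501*6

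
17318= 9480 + 7838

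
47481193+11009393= 58490586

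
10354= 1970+8384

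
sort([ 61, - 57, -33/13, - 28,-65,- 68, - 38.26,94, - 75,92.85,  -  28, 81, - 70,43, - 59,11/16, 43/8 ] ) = [ - 75,-70, - 68,-65, -59, - 57, - 38.26, - 28, - 28, - 33/13,11/16,43/8,43,61,  81,92.85 , 94]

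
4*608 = 2432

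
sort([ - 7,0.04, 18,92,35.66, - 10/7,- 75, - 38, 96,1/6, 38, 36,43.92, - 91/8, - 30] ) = [ - 75, - 38, - 30,- 91/8, - 7, - 10/7,  0.04,1/6, 18,35.66,  36, 38, 43.92,92,96] 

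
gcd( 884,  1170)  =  26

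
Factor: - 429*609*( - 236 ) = 2^2* 3^2* 7^1*11^1*13^1* 29^1*59^1 = 61657596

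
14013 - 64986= - 50973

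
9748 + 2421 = 12169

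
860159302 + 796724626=1656883928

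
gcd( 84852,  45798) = 6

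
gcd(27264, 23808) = 384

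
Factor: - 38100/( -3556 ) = 3^1 * 5^2*7^( - 1) = 75/7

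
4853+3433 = 8286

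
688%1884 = 688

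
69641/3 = 69641/3 = 23213.67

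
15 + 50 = 65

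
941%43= 38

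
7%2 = 1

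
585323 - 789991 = - 204668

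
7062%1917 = 1311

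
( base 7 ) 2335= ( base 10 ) 859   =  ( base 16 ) 35B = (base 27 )14m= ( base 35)OJ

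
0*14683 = 0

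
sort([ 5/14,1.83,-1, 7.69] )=[-1, 5/14,  1.83,  7.69]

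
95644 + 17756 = 113400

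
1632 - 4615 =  - 2983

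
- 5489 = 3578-9067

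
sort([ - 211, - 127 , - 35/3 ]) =[ -211, - 127,- 35/3]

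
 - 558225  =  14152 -572377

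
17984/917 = 19 + 561/917 = 19.61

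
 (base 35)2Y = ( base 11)95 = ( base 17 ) 62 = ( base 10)104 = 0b1101000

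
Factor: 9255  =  3^1*5^1*617^1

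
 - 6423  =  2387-8810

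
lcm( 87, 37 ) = 3219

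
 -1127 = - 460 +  - 667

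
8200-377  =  7823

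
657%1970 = 657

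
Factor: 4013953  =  4013953^1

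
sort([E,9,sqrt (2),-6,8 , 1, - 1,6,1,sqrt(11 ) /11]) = [  -  6,-1, sqrt( 11 )/11,1,1,sqrt( 2), E,  6  ,  8,9]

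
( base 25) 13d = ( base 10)713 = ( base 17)27g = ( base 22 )1a9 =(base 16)2c9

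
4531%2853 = 1678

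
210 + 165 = 375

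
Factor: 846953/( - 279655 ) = - 5^( -1)*55931^( - 1 )*846953^1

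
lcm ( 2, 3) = 6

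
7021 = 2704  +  4317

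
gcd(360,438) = 6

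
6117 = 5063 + 1054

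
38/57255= 38/57255 = 0.00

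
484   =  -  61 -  - 545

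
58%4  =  2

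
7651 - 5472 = 2179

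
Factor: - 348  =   - 2^2*3^1*29^1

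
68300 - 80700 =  - 12400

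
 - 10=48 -58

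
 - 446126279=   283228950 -729355229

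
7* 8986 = 62902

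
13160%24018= 13160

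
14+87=101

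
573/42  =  191/14 = 13.64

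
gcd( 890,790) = 10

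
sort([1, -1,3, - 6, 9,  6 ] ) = [ - 6, - 1, 1,3,6,  9]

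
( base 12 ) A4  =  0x7C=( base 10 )124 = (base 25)4o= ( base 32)3S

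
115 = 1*115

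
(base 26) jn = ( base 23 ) mb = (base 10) 517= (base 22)11b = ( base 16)205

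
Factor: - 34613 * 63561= -3^1*21187^1*34613^1 = - 2200036893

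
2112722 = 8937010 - 6824288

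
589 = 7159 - 6570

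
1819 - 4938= -3119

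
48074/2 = 24037 = 24037.00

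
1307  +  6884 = 8191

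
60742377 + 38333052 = 99075429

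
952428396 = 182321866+770106530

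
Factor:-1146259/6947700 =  - 2^( - 2 ) *3^( - 1)*5^( - 2 ) *17^1*23159^( - 1)* 67427^1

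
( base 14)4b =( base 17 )3g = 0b1000011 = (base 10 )67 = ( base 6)151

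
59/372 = 59/372 = 0.16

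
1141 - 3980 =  - 2839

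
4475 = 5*895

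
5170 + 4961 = 10131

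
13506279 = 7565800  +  5940479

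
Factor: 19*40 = 2^3 * 5^1 * 19^1=760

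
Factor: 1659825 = 3^3*5^2 *2459^1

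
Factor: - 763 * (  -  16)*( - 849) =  - 2^4*3^1  *7^1*109^1*283^1 = - 10364592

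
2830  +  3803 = 6633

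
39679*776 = 30790904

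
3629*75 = 272175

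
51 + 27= 78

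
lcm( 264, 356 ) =23496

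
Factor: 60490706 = 2^1*137^1*277^1*797^1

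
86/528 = 43/264 = 0.16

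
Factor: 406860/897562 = 203430/448781 = 2^1*3^1*5^1*83^( - 1)*5407^( - 1)*6781^1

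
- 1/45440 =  -1/45440 = - 0.00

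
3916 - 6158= - 2242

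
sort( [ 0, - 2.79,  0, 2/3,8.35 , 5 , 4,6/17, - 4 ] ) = [ - 4, - 2.79,0,0,6/17,2/3,4,5, 8.35]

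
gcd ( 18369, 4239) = 1413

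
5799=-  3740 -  - 9539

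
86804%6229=5827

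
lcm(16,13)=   208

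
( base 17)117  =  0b100111001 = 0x139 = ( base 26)c1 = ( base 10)313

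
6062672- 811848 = 5250824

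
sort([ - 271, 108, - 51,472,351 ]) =[-271,-51, 108,351 , 472]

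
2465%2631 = 2465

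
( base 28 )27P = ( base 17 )634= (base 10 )1789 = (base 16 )6FD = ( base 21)414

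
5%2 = 1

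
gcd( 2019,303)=3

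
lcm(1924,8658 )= 17316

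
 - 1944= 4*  ( - 486)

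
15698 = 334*47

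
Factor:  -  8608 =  - 2^5 * 269^1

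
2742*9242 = 25341564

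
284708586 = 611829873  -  327121287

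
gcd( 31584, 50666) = 658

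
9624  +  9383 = 19007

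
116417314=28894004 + 87523310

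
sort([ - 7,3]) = [ - 7, 3] 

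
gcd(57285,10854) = 603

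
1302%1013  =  289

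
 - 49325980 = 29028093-78354073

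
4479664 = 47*95312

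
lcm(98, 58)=2842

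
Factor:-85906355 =- 5^1*17^1*337^1*2999^1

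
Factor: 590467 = 523^1*1129^1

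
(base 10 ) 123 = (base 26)4j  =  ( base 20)63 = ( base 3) 11120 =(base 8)173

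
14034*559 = 7845006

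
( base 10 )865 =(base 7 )2344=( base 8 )1541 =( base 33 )Q7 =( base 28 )12p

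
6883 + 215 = 7098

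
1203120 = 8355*144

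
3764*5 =18820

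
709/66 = 709/66= 10.74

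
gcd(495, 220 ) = 55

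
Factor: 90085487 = 41^1* 293^1*7499^1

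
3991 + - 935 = 3056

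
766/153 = 766/153= 5.01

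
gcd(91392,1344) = 1344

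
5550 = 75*74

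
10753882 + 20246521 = 31000403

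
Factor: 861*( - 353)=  - 3^1 * 7^1*41^1*353^1 = - 303933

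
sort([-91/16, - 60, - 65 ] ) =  [ - 65 , - 60,-91/16]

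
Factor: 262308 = 2^2*3^1*21859^1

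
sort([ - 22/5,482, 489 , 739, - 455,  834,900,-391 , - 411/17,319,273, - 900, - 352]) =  [ - 900, - 455, - 391, - 352, - 411/17, - 22/5, 273,319,482,489,739,834,900 ] 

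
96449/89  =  96449/89 = 1083.70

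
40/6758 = 20/3379 = 0.01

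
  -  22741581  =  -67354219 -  - 44612638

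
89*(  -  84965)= -7561885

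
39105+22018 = 61123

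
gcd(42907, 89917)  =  1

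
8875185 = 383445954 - 374570769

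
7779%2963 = 1853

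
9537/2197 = 9537/2197 = 4.34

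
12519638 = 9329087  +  3190551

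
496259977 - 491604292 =4655685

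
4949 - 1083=3866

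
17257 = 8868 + 8389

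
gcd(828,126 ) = 18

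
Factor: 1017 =3^2*113^1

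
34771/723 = 48  +  67/723 = 48.09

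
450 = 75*6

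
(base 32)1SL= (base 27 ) 2ho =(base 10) 1941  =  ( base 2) 11110010101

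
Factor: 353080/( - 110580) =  - 2^1*3^( - 1 )*7^1 * 13^1*19^( - 1 )= -182/57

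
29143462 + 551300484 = 580443946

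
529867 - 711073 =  - 181206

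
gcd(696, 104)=8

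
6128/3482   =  3064/1741 = 1.76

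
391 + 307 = 698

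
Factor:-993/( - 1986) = 2^ (  -  1 ) = 1/2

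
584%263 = 58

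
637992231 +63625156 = 701617387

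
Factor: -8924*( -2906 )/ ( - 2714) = -2^2*59^( - 1)*97^1*1453^1= - 563764/59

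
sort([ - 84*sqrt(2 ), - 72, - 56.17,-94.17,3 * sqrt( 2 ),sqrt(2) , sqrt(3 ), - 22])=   [ - 84*sqrt (2 ),- 94.17,-72, - 56.17, - 22,sqrt( 2),  sqrt(3), 3*sqrt(2)]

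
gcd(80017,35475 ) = 1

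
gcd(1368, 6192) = 72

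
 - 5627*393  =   - 2211411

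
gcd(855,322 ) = 1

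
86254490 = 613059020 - 526804530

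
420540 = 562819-142279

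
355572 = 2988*119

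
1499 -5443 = - 3944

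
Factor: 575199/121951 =3^2* 79^1*809^1*121951^ ( - 1 ) 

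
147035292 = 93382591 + 53652701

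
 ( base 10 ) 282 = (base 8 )432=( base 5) 2112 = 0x11a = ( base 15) 13c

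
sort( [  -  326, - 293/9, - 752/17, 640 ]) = [ - 326, - 752/17, - 293/9,640]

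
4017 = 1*4017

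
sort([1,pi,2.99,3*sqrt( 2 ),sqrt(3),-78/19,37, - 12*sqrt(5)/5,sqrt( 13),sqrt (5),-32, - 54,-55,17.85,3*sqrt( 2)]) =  [-55, - 54, - 32,-12 *sqrt(5) /5,-78/19,1, sqrt(3) , sqrt( 5), 2.99 , pi,sqrt (13 ), 3 *sqrt( 2),3*sqrt (2),17.85, 37 ] 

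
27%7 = 6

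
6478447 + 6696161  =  13174608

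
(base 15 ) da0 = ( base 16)C03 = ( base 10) 3075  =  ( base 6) 22123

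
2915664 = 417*6992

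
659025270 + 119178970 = 778204240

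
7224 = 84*86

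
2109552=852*2476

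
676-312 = 364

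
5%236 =5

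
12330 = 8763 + 3567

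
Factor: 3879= 3^2*431^1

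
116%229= 116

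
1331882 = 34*39173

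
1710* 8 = 13680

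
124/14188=31/3547 = 0.01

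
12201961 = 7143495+5058466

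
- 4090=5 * (-818 )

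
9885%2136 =1341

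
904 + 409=1313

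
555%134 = 19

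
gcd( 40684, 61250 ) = 14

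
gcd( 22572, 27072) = 36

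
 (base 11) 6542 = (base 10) 8637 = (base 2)10000110111101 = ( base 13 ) 3C15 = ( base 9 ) 12756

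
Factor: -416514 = -2^1*3^1*7^1*47^1 *211^1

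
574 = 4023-3449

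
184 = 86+98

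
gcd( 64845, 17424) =99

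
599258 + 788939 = 1388197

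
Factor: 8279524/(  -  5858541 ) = - 2^2*3^( - 3)*11^1*13^( - 1)*16691^( - 1)* 188171^1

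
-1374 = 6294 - 7668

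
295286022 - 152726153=142559869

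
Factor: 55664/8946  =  56/9  =  2^3 * 3^ ( - 2)*7^1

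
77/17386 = 77/17386 = 0.00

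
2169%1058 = 53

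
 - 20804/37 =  - 20804/37 =- 562.27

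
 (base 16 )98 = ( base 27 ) 5H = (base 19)80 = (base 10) 152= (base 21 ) 75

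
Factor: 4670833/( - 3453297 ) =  - 3^( - 1)*97^( - 1 )*547^1*8539^1 * 11867^( - 1)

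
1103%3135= 1103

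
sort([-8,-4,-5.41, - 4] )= [ - 8,-5.41, - 4,-4]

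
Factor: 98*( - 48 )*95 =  - 446880= -2^5*3^1 * 5^1 *7^2*19^1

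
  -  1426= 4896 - 6322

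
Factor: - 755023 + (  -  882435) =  - 2^1 * 19^1*41^1*1051^1=- 1637458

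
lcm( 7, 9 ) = 63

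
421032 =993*424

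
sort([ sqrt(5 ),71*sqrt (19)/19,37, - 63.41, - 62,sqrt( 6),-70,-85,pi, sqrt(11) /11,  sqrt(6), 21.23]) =[- 85,  -  70, - 63.41, - 62,sqrt( 11 )/11,sqrt(5), sqrt(6 ), sqrt(6) , pi, 71*sqrt(19) /19,21.23,  37]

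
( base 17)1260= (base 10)5593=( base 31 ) 5PD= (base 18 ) h4d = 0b1010111011001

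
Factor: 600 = 2^3*3^1*5^2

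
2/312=1/156 = 0.01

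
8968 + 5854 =14822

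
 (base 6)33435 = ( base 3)20110012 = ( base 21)ADK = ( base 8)11137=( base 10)4703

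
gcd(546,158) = 2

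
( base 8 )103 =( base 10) 67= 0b1000011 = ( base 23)2L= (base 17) 3g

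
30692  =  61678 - 30986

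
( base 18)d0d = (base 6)31321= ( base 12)2541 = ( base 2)1000010000001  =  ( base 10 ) 4225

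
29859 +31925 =61784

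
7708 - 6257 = 1451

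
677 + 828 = 1505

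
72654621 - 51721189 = 20933432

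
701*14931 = 10466631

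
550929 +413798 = 964727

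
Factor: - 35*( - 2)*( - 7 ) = -490=-2^1*5^1*7^2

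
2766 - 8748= - 5982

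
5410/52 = 2705/26 = 104.04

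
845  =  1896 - 1051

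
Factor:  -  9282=-2^1*3^1 * 7^1 * 13^1*17^1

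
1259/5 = 1259/5=251.80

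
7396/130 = 3698/65 = 56.89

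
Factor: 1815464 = 2^3*7^1*17^1*1907^1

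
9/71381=9/71381   =  0.00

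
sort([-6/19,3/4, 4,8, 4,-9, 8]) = [ - 9, - 6/19, 3/4,4, 4,8, 8 ] 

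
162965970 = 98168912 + 64797058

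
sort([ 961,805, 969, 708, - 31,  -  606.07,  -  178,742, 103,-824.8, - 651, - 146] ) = [- 824.8, - 651, - 606.07, - 178,  -  146, - 31,103, 708,742, 805, 961, 969]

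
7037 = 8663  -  1626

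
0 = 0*95109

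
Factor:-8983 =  - 13^1*691^1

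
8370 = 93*90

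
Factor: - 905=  - 5^1*181^1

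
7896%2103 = 1587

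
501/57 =8+15/19 = 8.79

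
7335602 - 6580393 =755209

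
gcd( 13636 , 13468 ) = 28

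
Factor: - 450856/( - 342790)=388/295 = 2^2 *5^( - 1) * 59^ (-1 )*97^1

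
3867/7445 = 3867/7445 = 0.52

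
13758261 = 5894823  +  7863438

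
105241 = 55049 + 50192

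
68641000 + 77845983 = 146486983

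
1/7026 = 1/7026 = 0.00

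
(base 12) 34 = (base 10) 40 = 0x28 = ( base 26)1e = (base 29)1B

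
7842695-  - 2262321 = 10105016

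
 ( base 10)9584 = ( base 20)13j4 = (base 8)22560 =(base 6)112212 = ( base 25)f89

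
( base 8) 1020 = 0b1000010000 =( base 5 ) 4103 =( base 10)528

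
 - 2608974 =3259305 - 5868279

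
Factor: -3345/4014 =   -  5/6 = -2^(-1 )*3^ ( - 1 )*5^1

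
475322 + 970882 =1446204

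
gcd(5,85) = 5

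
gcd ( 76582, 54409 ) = 1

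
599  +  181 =780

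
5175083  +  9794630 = 14969713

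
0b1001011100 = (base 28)LG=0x25c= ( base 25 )O4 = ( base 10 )604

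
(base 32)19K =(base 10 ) 1332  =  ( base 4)110310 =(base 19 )3d2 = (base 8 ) 2464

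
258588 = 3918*66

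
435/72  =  145/24=6.04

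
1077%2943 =1077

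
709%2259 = 709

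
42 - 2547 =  - 2505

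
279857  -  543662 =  - 263805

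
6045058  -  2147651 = 3897407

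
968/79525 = 968/79525 = 0.01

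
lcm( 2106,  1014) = 27378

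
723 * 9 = 6507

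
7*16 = 112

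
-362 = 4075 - 4437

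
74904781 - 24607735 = 50297046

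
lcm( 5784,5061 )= 40488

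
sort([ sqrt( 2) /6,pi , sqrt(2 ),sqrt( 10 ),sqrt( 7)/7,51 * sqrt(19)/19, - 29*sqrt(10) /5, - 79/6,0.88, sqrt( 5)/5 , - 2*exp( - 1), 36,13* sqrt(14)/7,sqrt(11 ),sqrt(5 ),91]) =[ - 29*sqrt(10)/5, - 79/6,-2*exp( - 1),  sqrt (2 ) /6, sqrt(7 ) /7 , sqrt(5 ) /5,0.88, sqrt(2),sqrt( 5 ),pi, sqrt(10),  sqrt (11), 13*sqrt( 14 )/7,51*sqrt( 19)/19, 36,91]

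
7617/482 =7617/482 = 15.80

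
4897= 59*83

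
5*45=225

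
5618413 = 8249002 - 2630589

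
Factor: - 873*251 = -3^2*97^1 * 251^1 = -219123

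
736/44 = 184/11= 16.73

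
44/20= 11/5=2.20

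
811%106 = 69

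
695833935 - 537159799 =158674136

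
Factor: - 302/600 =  - 151/300 = - 2^( - 2)*3^ ( - 1 )*5^(-2 )*151^1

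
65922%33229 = 32693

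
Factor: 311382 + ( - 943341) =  - 631959 = - 3^1*19^1*11087^1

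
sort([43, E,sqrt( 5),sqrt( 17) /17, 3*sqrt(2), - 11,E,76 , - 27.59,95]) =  [ -27.59, -11,sqrt (17 )/17, sqrt(5 ),E, E , 3*sqrt( 2 ), 43, 76,95]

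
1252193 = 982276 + 269917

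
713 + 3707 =4420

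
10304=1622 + 8682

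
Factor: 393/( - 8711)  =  -3^1*31^( - 1 ) * 131^1*281^( - 1 )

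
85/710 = 17/142 = 0.12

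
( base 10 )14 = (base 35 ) e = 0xE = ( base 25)E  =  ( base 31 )e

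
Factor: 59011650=2^1*3^2*5^2*71^1*1847^1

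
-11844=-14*846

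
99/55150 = 99/55150 = 0.00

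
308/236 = 1  +  18/59  =  1.31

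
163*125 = 20375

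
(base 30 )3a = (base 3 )10201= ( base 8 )144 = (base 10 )100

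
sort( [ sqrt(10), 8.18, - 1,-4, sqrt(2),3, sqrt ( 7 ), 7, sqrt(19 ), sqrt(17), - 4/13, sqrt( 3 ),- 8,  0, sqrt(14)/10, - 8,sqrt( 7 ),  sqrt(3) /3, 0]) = [ - 8, - 8, - 4, - 1,-4/13, 0  ,  0,sqrt( 14)/10, sqrt(3) /3, sqrt(2 ),sqrt(3),sqrt(7), sqrt(7),3, sqrt( 10), sqrt(17 ),sqrt(19 ), 7, 8.18 ]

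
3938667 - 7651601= - 3712934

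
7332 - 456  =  6876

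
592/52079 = 592/52079 = 0.01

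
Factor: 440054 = 2^1* 61^1 * 3607^1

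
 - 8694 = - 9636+942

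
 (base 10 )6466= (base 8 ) 14502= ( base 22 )D7K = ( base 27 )8nd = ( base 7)24565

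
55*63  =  3465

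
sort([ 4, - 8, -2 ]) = [ -8,-2, 4]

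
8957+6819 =15776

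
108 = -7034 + 7142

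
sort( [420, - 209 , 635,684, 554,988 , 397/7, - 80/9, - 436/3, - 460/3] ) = [ - 209, - 460/3, - 436/3, - 80/9, 397/7,420,554,635, 684,988 ]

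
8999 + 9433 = 18432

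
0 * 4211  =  0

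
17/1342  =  17/1342=0.01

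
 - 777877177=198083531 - 975960708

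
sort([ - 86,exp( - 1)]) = [ - 86,  exp( - 1) ]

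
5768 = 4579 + 1189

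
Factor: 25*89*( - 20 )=-2^2*5^3*89^1 = -44500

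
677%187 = 116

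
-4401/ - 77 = 57 + 12/77 = 57.16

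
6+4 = 10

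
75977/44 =6907/4 = 1726.75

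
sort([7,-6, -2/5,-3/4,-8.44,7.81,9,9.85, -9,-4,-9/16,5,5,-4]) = [ - 9, - 8.44, - 6, -4, - 4,-3/4 , -9/16, - 2/5,5,5, 7, 7.81,9,9.85] 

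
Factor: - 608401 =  - 608401^1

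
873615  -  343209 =530406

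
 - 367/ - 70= 367/70=5.24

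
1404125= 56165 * 25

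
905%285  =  50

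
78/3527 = 78/3527 = 0.02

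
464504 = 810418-345914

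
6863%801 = 455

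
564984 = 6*94164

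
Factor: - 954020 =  - 2^2*5^1*47701^1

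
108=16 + 92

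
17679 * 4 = 70716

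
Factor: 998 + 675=7^1*239^1 = 1673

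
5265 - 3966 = 1299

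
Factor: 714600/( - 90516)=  - 2^1*3^1*5^2*19^(-1) = -150/19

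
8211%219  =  108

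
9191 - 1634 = 7557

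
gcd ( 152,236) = 4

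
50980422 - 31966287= 19014135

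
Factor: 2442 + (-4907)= - 2465 = -  5^1*17^1*29^1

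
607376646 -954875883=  - 347499237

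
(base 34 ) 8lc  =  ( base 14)38C6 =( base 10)9974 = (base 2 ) 10011011110110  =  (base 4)2123312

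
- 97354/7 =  - 13908 + 2/7 = - 13907.71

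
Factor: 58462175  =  5^2  *  1171^1*1997^1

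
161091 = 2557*63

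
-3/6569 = - 1+6566/6569 = - 0.00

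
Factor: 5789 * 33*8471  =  3^1 * 7^1*11^1*43^1*197^1 * 827^1 = 1618274427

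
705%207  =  84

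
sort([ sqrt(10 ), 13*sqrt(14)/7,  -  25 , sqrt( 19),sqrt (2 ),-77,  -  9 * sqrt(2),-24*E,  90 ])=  [ - 77, - 24*E, - 25,  -  9*sqrt ( 2),  sqrt(2),sqrt( 10 ),sqrt(19), 13*sqrt (14)/7, 90]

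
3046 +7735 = 10781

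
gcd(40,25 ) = 5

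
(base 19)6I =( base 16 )84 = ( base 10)132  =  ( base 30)4C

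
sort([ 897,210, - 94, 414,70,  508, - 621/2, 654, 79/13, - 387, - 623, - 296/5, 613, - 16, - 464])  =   [ - 623, - 464, - 387, - 621/2, - 94, - 296/5, - 16, 79/13, 70,210,414, 508, 613,  654, 897]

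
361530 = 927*390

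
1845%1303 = 542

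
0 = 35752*0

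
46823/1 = 46823 = 46823.00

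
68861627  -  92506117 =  - 23644490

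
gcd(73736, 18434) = 18434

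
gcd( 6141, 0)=6141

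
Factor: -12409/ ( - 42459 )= 3^( - 1)* 12409^1 * 14153^ ( - 1)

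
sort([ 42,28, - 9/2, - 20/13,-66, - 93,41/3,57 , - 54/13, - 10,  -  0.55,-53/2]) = [ - 93, - 66,  -  53/2, - 10,-9/2,- 54/13 ,- 20/13,-0.55,41/3,28,42, 57 ] 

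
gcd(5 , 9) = 1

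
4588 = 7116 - 2528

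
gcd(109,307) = 1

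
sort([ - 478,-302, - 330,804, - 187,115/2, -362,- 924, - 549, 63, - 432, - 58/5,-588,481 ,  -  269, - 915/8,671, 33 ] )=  [-924,-588, - 549 ,  -  478, - 432, - 362, - 330, - 302,-269,-187, - 915/8, - 58/5,33,  115/2,63,481,  671, 804]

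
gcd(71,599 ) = 1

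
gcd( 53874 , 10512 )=1314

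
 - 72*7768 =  - 559296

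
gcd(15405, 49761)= 3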